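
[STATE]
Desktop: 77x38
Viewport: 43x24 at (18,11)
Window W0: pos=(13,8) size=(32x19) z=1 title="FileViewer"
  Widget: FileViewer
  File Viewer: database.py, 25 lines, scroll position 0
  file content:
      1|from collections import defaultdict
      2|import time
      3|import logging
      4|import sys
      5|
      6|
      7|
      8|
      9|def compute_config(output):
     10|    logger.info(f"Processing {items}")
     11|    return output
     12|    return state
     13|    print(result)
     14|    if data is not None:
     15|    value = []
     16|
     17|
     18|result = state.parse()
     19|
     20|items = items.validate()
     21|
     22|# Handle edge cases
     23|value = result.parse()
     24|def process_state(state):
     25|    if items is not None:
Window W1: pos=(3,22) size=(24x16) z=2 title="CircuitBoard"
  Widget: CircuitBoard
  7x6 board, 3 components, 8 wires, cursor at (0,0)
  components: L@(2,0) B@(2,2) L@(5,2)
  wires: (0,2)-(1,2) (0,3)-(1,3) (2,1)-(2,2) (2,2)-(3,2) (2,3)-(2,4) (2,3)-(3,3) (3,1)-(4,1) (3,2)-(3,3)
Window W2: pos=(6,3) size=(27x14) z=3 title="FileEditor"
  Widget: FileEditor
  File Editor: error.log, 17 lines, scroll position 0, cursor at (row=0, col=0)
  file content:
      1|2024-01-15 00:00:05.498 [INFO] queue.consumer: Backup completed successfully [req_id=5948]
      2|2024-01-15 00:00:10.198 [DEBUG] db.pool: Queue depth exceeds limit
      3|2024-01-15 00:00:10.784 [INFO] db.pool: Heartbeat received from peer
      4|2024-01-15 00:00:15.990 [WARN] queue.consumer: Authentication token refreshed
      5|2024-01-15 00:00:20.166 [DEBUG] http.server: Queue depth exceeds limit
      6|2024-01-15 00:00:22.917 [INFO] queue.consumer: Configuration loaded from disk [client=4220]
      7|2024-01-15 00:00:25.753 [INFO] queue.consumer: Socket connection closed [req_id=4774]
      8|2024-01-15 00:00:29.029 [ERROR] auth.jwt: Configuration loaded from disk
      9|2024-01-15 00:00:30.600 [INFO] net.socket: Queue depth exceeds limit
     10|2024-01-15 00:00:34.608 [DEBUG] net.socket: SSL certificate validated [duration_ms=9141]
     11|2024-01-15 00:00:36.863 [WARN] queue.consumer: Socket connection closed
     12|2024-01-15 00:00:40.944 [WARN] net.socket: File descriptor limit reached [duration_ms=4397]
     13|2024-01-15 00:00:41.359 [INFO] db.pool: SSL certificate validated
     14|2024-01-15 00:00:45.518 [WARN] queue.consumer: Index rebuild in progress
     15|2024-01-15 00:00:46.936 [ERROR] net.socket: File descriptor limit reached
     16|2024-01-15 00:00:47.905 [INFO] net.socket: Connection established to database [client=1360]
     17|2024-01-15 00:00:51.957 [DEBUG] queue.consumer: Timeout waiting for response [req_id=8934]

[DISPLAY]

00:00:22.917 ░┃port defau▲┃                
00:00:25.753 ░┃          █┃                
00:00:29.029 ░┃          ░┃                
00:00:30.600 ░┃          ░┃                
00:00:34.608 ▼┃          ░┃                
━━━━━━━━━━━━━━┛          ░┃                
                         ░┃                
                         ░┃                
compute_config(output):  ░┃                
logger.info(f"Processing ░┃                
return output            ░┃                
━━━━━━━━┓ate             ░┃                
        ┃ult)            ░┃                
────────┨s not None:     ░┃                
 6      ┃]               ▼┃                
  ·     ┃━━━━━━━━━━━━━━━━━┛                
  │     ┃                                  
  ·     ┃                                  
        ┃                                  
  · ─ · ┃                                  
  │     ┃                                  
─ ·     ┃                                  
        ┃                                  
        ┃                                  


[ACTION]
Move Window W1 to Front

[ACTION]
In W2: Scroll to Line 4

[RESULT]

00:00:30.600 ░┃port defau▲┃                
00:00:34.608 ░┃          █┃                
00:00:36.863 ░┃          ░┃                
00:00:40.944 ░┃          ░┃                
00:00:41.359 ▼┃          ░┃                
━━━━━━━━━━━━━━┛          ░┃                
                         ░┃                
                         ░┃                
compute_config(output):  ░┃                
logger.info(f"Processing ░┃                
return output            ░┃                
━━━━━━━━┓ate             ░┃                
        ┃ult)            ░┃                
────────┨s not None:     ░┃                
 6      ┃]               ▼┃                
  ·     ┃━━━━━━━━━━━━━━━━━┛                
  │     ┃                                  
  ·     ┃                                  
        ┃                                  
  · ─ · ┃                                  
  │     ┃                                  
─ ·     ┃                                  
        ┃                                  
        ┃                                  


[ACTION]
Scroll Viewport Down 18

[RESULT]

00:00:40.944 ░┃          ░┃                
00:00:41.359 ▼┃          ░┃                
━━━━━━━━━━━━━━┛          ░┃                
                         ░┃                
                         ░┃                
compute_config(output):  ░┃                
logger.info(f"Processing ░┃                
return output            ░┃                
━━━━━━━━┓ate             ░┃                
        ┃ult)            ░┃                
────────┨s not None:     ░┃                
 6      ┃]               ▼┃                
  ·     ┃━━━━━━━━━━━━━━━━━┛                
  │     ┃                                  
  ·     ┃                                  
        ┃                                  
  · ─ · ┃                                  
  │     ┃                                  
─ ·     ┃                                  
        ┃                                  
        ┃                                  
        ┃                                  
        ┃                                  
━━━━━━━━┛                                  


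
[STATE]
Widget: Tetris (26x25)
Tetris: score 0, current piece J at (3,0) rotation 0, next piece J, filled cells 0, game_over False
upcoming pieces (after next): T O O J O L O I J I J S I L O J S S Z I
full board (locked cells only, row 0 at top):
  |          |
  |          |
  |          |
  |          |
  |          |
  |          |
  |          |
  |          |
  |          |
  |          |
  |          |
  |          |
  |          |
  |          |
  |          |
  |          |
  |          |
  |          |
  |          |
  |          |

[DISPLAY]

   █      │Next:          
   ███    │█              
          │███            
          │               
          │               
          │               
          │Score:         
          │0              
          │               
          │               
          │               
          │               
          │               
          │               
          │               
          │               
          │               
          │               
          │               
          │               
          │               
          │               
          │               
          │               
          │               


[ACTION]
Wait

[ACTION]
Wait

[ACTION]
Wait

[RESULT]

          │Next:          
          │█              
          │███            
   █      │               
   ███    │               
          │               
          │Score:         
          │0              
          │               
          │               
          │               
          │               
          │               
          │               
          │               
          │               
          │               
          │               
          │               
          │               
          │               
          │               
          │               
          │               
          │               


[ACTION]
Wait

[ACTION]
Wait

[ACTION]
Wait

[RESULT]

          │Next:          
          │█              
          │███            
          │               
          │               
          │               
   █      │Score:         
   ███    │0              
          │               
          │               
          │               
          │               
          │               
          │               
          │               
          │               
          │               
          │               
          │               
          │               
          │               
          │               
          │               
          │               
          │               


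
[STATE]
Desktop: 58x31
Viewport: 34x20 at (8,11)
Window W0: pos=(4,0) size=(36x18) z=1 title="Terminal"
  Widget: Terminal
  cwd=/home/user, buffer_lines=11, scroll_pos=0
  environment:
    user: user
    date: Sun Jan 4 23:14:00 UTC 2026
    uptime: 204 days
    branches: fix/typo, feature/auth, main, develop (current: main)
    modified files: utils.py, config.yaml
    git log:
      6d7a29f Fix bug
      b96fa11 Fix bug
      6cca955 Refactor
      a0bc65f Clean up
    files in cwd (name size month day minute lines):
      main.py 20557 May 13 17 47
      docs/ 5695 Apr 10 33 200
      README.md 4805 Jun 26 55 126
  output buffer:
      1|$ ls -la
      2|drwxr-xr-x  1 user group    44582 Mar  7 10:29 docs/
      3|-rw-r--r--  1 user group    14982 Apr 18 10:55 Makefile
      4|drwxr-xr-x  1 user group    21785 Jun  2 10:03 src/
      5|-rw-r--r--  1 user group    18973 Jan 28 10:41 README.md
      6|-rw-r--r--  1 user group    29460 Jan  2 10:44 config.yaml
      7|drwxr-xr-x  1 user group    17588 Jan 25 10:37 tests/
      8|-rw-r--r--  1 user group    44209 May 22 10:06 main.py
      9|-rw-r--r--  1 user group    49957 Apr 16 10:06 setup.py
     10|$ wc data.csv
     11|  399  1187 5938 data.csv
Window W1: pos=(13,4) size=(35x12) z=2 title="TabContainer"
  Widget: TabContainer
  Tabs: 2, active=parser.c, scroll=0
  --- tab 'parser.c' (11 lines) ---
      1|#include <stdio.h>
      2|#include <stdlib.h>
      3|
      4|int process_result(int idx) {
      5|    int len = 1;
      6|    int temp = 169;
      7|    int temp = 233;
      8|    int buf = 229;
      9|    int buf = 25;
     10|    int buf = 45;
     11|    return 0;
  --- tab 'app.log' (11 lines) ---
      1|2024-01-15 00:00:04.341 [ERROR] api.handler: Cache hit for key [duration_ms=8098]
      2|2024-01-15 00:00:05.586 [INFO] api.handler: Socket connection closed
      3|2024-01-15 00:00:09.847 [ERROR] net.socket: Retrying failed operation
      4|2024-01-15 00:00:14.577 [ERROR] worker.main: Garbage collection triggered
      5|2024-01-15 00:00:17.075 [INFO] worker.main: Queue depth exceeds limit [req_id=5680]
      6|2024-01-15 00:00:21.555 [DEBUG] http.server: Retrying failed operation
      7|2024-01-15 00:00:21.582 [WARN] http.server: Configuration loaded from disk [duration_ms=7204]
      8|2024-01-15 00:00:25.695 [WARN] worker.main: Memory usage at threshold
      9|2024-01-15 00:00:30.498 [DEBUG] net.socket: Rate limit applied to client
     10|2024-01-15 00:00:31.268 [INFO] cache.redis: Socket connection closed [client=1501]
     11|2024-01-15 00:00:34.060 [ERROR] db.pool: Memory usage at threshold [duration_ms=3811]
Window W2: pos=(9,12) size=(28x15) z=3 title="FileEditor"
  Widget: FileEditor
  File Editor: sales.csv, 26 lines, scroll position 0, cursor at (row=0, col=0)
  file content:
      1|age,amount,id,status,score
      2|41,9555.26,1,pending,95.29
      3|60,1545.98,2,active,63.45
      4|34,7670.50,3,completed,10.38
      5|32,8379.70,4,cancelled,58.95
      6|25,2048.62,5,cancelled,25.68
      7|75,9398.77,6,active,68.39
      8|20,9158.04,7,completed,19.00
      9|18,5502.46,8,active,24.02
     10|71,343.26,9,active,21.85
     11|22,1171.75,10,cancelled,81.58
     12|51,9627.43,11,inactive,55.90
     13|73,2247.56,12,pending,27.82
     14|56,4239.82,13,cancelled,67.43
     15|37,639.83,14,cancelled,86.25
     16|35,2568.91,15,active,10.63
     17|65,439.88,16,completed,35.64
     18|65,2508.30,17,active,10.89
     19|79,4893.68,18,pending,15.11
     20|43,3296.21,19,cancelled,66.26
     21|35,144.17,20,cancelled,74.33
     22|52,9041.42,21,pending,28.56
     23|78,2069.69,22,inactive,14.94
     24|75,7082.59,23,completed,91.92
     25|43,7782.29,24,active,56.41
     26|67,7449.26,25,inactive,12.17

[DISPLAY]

-r--r┃                            
c┏━━━━━━━━━━━━━━━━━━━━━━━━━━┓idx) 
9┃ FileEditor               ┃     
 ┠──────────────────────────┨     
 ┃█ge,amount,id,status,scor▲┃━━━━━
 ┃41,9555.26,1,pending,95.2█┃  ┃  
━┃60,1545.98,2,active,63.45░┃━━┛  
 ┃34,7670.50,3,completed,10░┃     
 ┃32,8379.70,4,cancelled,58░┃     
 ┃25,2048.62,5,cancelled,25░┃     
 ┃75,9398.77,6,active,68.39░┃     
 ┃20,9158.04,7,completed,19░┃     
 ┃18,5502.46,8,active,24.02░┃     
 ┃71,343.26,9,active,21.85 ░┃     
 ┃22,1171.75,10,cancelled,8▼┃     
 ┗━━━━━━━━━━━━━━━━━━━━━━━━━━┛     
                                  
                                  
                                  
                                  


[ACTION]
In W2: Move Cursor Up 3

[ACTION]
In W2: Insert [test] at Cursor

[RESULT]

-r--r┃                            
c┏━━━━━━━━━━━━━━━━━━━━━━━━━━┓idx) 
9┃ FileEditor               ┃     
 ┠──────────────────────────┨     
 ┃test█ge,amount,id,status,▲┃━━━━━
 ┃41,9555.26,1,pending,95.2█┃  ┃  
━┃60,1545.98,2,active,63.45░┃━━┛  
 ┃34,7670.50,3,completed,10░┃     
 ┃32,8379.70,4,cancelled,58░┃     
 ┃25,2048.62,5,cancelled,25░┃     
 ┃75,9398.77,6,active,68.39░┃     
 ┃20,9158.04,7,completed,19░┃     
 ┃18,5502.46,8,active,24.02░┃     
 ┃71,343.26,9,active,21.85 ░┃     
 ┃22,1171.75,10,cancelled,8▼┃     
 ┗━━━━━━━━━━━━━━━━━━━━━━━━━━┛     
                                  
                                  
                                  
                                  


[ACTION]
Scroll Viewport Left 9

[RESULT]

    ┃-rw-r--r┃                    
    ┃$ wc┏━━━━━━━━━━━━━━━━━━━━━━━━
    ┃  39┃ FileEditor             
    ┃$ █ ┠────────────────────────
    ┃    ┃test█ge,amount,id,status
    ┃    ┃41,9555.26,1,pending,95.
    ┗━━━━┃60,1545.98,2,active,63.4
         ┃34,7670.50,3,completed,1
         ┃32,8379.70,4,cancelled,5
         ┃25,2048.62,5,cancelled,2
         ┃75,9398.77,6,active,68.3
         ┃20,9158.04,7,completed,1
         ┃18,5502.46,8,active,24.0
         ┃71,343.26,9,active,21.85
         ┃22,1171.75,10,cancelled,
         ┗━━━━━━━━━━━━━━━━━━━━━━━━
                                  
                                  
                                  
                                  


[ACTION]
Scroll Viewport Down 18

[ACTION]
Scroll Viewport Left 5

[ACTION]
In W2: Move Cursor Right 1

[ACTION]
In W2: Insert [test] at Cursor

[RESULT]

    ┃-rw-r--r┃                    
    ┃$ wc┏━━━━━━━━━━━━━━━━━━━━━━━━
    ┃  39┃ FileEditor             
    ┃$ █ ┠────────────────────────
    ┃    ┃testatest█e,amount,id,st
    ┃    ┃41,9555.26,1,pending,95.
    ┗━━━━┃60,1545.98,2,active,63.4
         ┃34,7670.50,3,completed,1
         ┃32,8379.70,4,cancelled,5
         ┃25,2048.62,5,cancelled,2
         ┃75,9398.77,6,active,68.3
         ┃20,9158.04,7,completed,1
         ┃18,5502.46,8,active,24.0
         ┃71,343.26,9,active,21.85
         ┃22,1171.75,10,cancelled,
         ┗━━━━━━━━━━━━━━━━━━━━━━━━
                                  
                                  
                                  
                                  


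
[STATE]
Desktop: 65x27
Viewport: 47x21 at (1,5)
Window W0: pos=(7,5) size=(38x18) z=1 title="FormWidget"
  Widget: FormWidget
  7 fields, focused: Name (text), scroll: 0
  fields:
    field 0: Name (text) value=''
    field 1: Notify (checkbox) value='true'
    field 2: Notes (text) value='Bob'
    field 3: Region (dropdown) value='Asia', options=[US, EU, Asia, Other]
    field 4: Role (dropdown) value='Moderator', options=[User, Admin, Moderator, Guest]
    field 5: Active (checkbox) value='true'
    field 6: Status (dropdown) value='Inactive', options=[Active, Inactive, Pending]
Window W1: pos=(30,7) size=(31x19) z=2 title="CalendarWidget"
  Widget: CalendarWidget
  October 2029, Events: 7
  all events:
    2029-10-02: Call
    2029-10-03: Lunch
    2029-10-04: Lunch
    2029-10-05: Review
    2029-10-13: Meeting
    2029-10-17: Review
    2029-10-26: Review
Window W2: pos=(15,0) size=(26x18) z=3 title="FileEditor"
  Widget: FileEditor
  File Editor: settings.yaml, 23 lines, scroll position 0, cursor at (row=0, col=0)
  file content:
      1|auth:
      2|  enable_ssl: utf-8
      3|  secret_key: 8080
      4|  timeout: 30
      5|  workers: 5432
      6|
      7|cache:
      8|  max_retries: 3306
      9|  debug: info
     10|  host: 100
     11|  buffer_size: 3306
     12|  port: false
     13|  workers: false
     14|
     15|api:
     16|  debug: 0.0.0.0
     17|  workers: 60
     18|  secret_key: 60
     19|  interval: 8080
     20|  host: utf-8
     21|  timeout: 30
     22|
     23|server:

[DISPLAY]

      ┏━━━━━━━┃  secret_key: 8080     ░┃━━━┓   
      ┃ FormWi┃  timeout: 30          ░┃   ┃   
      ┠───────┃  workers: 5432        ░┃━━━━━━━
      ┃> Name:┃                       ░┃idget  
      ┃  Notif┃cache:                 ░┃───────
      ┃  Notes┃  max_retries: 3306    ░┃ctober 
      ┃  Regio┃  debug: info          ░┃h Fr Sa
      ┃  Role:┃  host: 100            ░┃  4*  5
      ┃  Activ┃  buffer_size: 3306    ░┃1 12 13
      ┃  Statu┃  port: false          ░┃18 19 2
      ┃       ┃  workers: false       ░┃5 26* 2
      ┃       ┃                       ▼┃       
      ┃       ┗━━━━━━━━━━━━━━━━━━━━━━━━┛       
      ┃                      ┃                 
      ┃                      ┃                 
      ┃                      ┃                 
      ┃                      ┃                 
      ┗━━━━━━━━━━━━━━━━━━━━━━┃                 
                             ┃                 
                             ┃                 
                             ┗━━━━━━━━━━━━━━━━━


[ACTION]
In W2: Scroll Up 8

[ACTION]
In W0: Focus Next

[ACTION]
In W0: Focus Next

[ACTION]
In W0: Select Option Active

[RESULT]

      ┏━━━━━━━┃  secret_key: 8080     ░┃━━━┓   
      ┃ FormWi┃  timeout: 30          ░┃   ┃   
      ┠───────┃  workers: 5432        ░┃━━━━━━━
      ┃  Name:┃                       ░┃idget  
      ┃  Notif┃cache:                 ░┃───────
      ┃> Notes┃  max_retries: 3306    ░┃ctober 
      ┃  Regio┃  debug: info          ░┃h Fr Sa
      ┃  Role:┃  host: 100            ░┃  4*  5
      ┃  Activ┃  buffer_size: 3306    ░┃1 12 13
      ┃  Statu┃  port: false          ░┃18 19 2
      ┃       ┃  workers: false       ░┃5 26* 2
      ┃       ┃                       ▼┃       
      ┃       ┗━━━━━━━━━━━━━━━━━━━━━━━━┛       
      ┃                      ┃                 
      ┃                      ┃                 
      ┃                      ┃                 
      ┃                      ┃                 
      ┗━━━━━━━━━━━━━━━━━━━━━━┃                 
                             ┃                 
                             ┃                 
                             ┗━━━━━━━━━━━━━━━━━


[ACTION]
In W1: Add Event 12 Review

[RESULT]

      ┏━━━━━━━┃  secret_key: 8080     ░┃━━━┓   
      ┃ FormWi┃  timeout: 30          ░┃   ┃   
      ┠───────┃  workers: 5432        ░┃━━━━━━━
      ┃  Name:┃                       ░┃idget  
      ┃  Notif┃cache:                 ░┃───────
      ┃> Notes┃  max_retries: 3306    ░┃ctober 
      ┃  Regio┃  debug: info          ░┃h Fr Sa
      ┃  Role:┃  host: 100            ░┃  4*  5
      ┃  Activ┃  buffer_size: 3306    ░┃1 12* 1
      ┃  Statu┃  port: false          ░┃18 19 2
      ┃       ┃  workers: false       ░┃5 26* 2
      ┃       ┃                       ▼┃       
      ┃       ┗━━━━━━━━━━━━━━━━━━━━━━━━┛       
      ┃                      ┃                 
      ┃                      ┃                 
      ┃                      ┃                 
      ┃                      ┃                 
      ┗━━━━━━━━━━━━━━━━━━━━━━┃                 
                             ┃                 
                             ┃                 
                             ┗━━━━━━━━━━━━━━━━━


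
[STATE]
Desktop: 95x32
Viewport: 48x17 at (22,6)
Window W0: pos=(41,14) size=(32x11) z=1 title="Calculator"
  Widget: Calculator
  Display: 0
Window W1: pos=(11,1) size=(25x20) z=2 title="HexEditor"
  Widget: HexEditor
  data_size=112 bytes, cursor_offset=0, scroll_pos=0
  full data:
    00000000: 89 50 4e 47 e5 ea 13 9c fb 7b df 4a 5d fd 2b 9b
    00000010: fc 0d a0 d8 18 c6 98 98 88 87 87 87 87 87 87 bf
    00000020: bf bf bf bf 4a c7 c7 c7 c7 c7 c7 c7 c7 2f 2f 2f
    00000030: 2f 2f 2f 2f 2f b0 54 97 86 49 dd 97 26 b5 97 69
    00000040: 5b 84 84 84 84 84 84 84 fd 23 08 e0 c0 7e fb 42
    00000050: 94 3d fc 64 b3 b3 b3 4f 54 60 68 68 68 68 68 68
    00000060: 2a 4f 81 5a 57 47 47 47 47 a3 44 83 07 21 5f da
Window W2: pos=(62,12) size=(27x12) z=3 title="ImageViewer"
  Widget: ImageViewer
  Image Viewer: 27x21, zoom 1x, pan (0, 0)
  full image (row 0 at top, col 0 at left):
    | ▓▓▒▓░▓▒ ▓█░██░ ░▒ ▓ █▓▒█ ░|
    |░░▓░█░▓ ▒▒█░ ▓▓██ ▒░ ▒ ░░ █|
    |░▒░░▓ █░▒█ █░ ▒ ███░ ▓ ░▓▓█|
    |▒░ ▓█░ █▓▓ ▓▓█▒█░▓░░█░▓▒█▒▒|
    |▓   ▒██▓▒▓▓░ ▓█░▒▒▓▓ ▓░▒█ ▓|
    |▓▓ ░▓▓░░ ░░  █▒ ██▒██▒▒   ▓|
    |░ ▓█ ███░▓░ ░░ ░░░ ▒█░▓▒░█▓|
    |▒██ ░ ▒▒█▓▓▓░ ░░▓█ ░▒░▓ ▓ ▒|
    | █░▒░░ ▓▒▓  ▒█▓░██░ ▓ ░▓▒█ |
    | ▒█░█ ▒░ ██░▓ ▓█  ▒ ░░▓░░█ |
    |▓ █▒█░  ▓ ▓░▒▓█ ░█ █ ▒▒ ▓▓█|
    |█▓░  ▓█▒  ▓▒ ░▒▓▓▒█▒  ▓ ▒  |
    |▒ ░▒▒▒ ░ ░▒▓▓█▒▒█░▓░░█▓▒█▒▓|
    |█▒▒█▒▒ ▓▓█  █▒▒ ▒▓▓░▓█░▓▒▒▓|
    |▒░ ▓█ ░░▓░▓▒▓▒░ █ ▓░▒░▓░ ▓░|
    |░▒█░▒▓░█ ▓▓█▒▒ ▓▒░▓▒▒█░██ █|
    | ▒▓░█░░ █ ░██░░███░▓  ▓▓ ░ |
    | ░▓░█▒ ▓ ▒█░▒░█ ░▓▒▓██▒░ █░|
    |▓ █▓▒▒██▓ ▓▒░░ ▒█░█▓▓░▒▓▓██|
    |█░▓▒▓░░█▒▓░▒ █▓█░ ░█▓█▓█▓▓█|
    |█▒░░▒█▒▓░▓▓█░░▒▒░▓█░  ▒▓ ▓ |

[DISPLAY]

bf bf bf bf 4┃                                  
2f 2f 2f 2f 2┃                                  
5b 84 84 84 8┃                                  
94 3d fc 64 b┃                                  
2a 4f 81 5a 5┃                                  
             ┃                                  
             ┃                          ┏━━━━━━━
             ┃                          ┃ ImageV
             ┃     ┏━━━━━━━━━━━━━━━━━━━━┠───────
             ┃     ┃ Calculator         ┃ ▓▓▒▓░▓
             ┃     ┠────────────────────┃░░▓░█░▓
             ┃     ┃                    ┃░▒░░▓ █
             ┃     ┃┌───┬───┬───┬───┐   ┃▒░ ▓█░ 
             ┃     ┃│ 7 │ 8 │ 9 │ ÷ │   ┃▓   ▒██
━━━━━━━━━━━━━┛     ┃├───┼───┼───┼───┤   ┃▓▓ ░▓▓░
                   ┃│ 4 │ 5 │ 6 │ × │   ┃░ ▓█ ██
                   ┃├───┼───┼───┼───┤   ┃▒██ ░ ▒


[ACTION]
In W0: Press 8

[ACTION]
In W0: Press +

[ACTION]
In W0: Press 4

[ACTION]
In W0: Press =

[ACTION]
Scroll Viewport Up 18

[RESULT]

                                                
━━━━━━━━━━━━━┓                                  
             ┃                                  
─────────────┨                                  
89 50 4e 47 e┃                                  
fc 0d a0 d8 1┃                                  
bf bf bf bf 4┃                                  
2f 2f 2f 2f 2┃                                  
5b 84 84 84 8┃                                  
94 3d fc 64 b┃                                  
2a 4f 81 5a 5┃                                  
             ┃                                  
             ┃                          ┏━━━━━━━
             ┃                          ┃ ImageV
             ┃     ┏━━━━━━━━━━━━━━━━━━━━┠───────
             ┃     ┃ Calculator         ┃ ▓▓▒▓░▓
             ┃     ┠────────────────────┃░░▓░█░▓


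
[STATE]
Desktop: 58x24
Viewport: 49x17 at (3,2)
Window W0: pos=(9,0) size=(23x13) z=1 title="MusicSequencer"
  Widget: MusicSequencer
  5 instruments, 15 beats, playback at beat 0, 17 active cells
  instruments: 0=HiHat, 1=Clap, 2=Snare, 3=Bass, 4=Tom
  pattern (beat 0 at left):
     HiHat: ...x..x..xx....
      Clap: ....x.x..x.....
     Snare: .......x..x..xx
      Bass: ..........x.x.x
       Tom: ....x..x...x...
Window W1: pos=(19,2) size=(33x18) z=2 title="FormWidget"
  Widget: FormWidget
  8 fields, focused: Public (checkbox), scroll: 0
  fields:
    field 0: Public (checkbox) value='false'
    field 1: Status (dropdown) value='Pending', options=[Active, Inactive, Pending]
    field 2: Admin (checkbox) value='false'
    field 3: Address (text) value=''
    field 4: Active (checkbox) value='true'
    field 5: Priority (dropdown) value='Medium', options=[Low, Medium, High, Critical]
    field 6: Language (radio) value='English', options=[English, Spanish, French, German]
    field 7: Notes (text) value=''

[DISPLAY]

      ┠─────────┏━━━━━━━━━━━━━━━━━━━━━━━━━━━━━━━┓
      ┃      ▼12┃ FormWidget                    ┃
      ┃ HiHat···┠───────────────────────────────┨
      ┃  Clap···┃> Public:     [ ]              ┃
      ┃ Snare···┃  Status:     [Pending       ▼]┃
      ┃  Bass···┃  Admin:      [ ]              ┃
      ┃   Tom···┃  Address:    [               ]┃
      ┃         ┃  Active:     [x]              ┃
      ┃         ┃  Priority:   [Medium        ▼]┃
      ┃         ┃  Language:   (●) English  ( ) ┃
      ┗━━━━━━━━━┃  Notes:      [               ]┃
                ┃                               ┃
                ┃                               ┃
                ┃                               ┃
                ┃                               ┃
                ┃                               ┃
                ┃                               ┃


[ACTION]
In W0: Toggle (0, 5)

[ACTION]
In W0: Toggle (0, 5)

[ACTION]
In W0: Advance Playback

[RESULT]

      ┠─────────┏━━━━━━━━━━━━━━━━━━━━━━━━━━━━━━━┓
      ┃      0▼2┃ FormWidget                    ┃
      ┃ HiHat···┠───────────────────────────────┨
      ┃  Clap···┃> Public:     [ ]              ┃
      ┃ Snare···┃  Status:     [Pending       ▼]┃
      ┃  Bass···┃  Admin:      [ ]              ┃
      ┃   Tom···┃  Address:    [               ]┃
      ┃         ┃  Active:     [x]              ┃
      ┃         ┃  Priority:   [Medium        ▼]┃
      ┃         ┃  Language:   (●) English  ( ) ┃
      ┗━━━━━━━━━┃  Notes:      [               ]┃
                ┃                               ┃
                ┃                               ┃
                ┃                               ┃
                ┃                               ┃
                ┃                               ┃
                ┃                               ┃


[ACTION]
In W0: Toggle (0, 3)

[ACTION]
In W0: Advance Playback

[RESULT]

      ┠─────────┏━━━━━━━━━━━━━━━━━━━━━━━━━━━━━━━┓
      ┃      01▼┃ FormWidget                    ┃
      ┃ HiHat···┠───────────────────────────────┨
      ┃  Clap···┃> Public:     [ ]              ┃
      ┃ Snare···┃  Status:     [Pending       ▼]┃
      ┃  Bass···┃  Admin:      [ ]              ┃
      ┃   Tom···┃  Address:    [               ]┃
      ┃         ┃  Active:     [x]              ┃
      ┃         ┃  Priority:   [Medium        ▼]┃
      ┃         ┃  Language:   (●) English  ( ) ┃
      ┗━━━━━━━━━┃  Notes:      [               ]┃
                ┃                               ┃
                ┃                               ┃
                ┃                               ┃
                ┃                               ┃
                ┃                               ┃
                ┃                               ┃


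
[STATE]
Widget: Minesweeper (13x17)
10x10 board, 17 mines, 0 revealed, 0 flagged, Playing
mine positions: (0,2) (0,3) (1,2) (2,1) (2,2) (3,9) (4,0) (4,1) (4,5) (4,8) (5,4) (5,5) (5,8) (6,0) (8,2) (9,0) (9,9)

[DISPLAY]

■■■■■■■■■■   
■■■■■■■■■■   
■■■■■■■■■■   
■■■■■■■■■■   
■■■■■■■■■■   
■■■■■■■■■■   
■■■■■■■■■■   
■■■■■■■■■■   
■■■■■■■■■■   
■■■■■■■■■■   
             
             
             
             
             
             
             


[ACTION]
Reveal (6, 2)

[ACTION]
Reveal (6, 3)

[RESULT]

■■■■■■■■■■   
■■■■■■■■■■   
■■■■■■■■■■   
■■■■■■■■■■   
■■■■■■■■■■   
■311■■■■■■   
■1 1■■■■■■   
■211■■■■■■   
■■■■■■■■■■   
■■■■■■■■■■   
             
             
             
             
             
             
             


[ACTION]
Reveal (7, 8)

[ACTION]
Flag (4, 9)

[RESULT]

■■■■■■■■■■   
■■■■■■■■■■   
■■■■■■■■■■   
■■■■■■■■■■   
■■■■■■■■■⚑   
■311■■■■■■   
■1 1221111   
■211         
■■■1    11   
■■■1    1■   
             
             
             
             
             
             
             


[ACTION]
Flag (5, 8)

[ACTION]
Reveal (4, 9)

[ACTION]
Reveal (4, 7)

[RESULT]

■■■■■■■■■■   
■■■■■■■■■■   
■■■■■■■■■■   
■■■■■■■■■■   
■■■■■■■2■⚑   
■311■■■■⚑■   
■1 1221111   
■211         
■■■1    11   
■■■1    1■   
             
             
             
             
             
             
             


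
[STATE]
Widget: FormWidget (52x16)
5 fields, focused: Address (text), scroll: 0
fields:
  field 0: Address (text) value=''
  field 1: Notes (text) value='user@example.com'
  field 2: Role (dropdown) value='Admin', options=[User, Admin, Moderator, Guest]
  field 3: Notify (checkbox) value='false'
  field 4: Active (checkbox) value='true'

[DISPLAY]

> Address:    [                                    ]
  Notes:      [user@example.com                    ]
  Role:       [Admin                              ▼]
  Notify:     [ ]                                   
  Active:     [x]                                   
                                                    
                                                    
                                                    
                                                    
                                                    
                                                    
                                                    
                                                    
                                                    
                                                    
                                                    


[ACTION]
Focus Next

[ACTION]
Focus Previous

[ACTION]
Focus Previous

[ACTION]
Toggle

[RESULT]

  Address:    [                                    ]
  Notes:      [user@example.com                    ]
  Role:       [Admin                              ▼]
  Notify:     [ ]                                   
> Active:     [ ]                                   
                                                    
                                                    
                                                    
                                                    
                                                    
                                                    
                                                    
                                                    
                                                    
                                                    
                                                    


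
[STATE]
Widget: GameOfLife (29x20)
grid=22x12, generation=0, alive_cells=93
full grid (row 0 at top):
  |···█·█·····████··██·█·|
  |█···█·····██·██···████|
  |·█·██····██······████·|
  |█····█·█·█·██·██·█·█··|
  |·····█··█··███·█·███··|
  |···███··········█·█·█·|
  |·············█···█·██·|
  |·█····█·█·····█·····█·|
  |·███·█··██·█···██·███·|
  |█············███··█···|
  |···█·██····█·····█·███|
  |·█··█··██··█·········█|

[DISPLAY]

Gen: 0                       
···█·█·····████··██·█·       
█···█·····██·██···████       
·█·██····██······████·       
█····█·█·█·██·██·█·█··       
·····█··█··███·█·███··       
···███··········█·█·█·       
·············█···█·██·       
·█····█·█·····█·····█·       
·███·█··██·█···██·███·       
█············███··█···       
···█·██····█·····█·███       
·█··█··██··█·········█       
                             
                             
                             
                             
                             
                             
                             


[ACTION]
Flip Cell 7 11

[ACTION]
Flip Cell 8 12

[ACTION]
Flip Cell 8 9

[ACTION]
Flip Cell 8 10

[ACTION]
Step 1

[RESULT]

Gen: 1                       
····█·····██··█··██·██       
··█··█···█····█······█       
██·███··██·····███···█       
·····██··█····██······       
·····█··█·██·█·█····█·       
····██·······██·█···█·       
····██···········██·██       
·█·····█·███·█████···█       
███····█·████···███·█·       
·█·█·██···█··███·····█       
····████····█·█···████       
····████·············█       
                             
                             
                             
                             
                             
                             
                             


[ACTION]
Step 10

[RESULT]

Gen: 11                      
·········███········██       
········██·██·······██       
·········█·█·██·······       
··········██·██·······       
···········██··█······       
········█······█···███       
██·····█·█··█·····█··█       
█·····██·█··█·█···█···       
█·····██·██·█·····█·█·       
█···█·██·██········██·       
█·····█·█··█·······██·       
███·█·██·██···········       
                             
                             
                             
                             
                             
                             
                             


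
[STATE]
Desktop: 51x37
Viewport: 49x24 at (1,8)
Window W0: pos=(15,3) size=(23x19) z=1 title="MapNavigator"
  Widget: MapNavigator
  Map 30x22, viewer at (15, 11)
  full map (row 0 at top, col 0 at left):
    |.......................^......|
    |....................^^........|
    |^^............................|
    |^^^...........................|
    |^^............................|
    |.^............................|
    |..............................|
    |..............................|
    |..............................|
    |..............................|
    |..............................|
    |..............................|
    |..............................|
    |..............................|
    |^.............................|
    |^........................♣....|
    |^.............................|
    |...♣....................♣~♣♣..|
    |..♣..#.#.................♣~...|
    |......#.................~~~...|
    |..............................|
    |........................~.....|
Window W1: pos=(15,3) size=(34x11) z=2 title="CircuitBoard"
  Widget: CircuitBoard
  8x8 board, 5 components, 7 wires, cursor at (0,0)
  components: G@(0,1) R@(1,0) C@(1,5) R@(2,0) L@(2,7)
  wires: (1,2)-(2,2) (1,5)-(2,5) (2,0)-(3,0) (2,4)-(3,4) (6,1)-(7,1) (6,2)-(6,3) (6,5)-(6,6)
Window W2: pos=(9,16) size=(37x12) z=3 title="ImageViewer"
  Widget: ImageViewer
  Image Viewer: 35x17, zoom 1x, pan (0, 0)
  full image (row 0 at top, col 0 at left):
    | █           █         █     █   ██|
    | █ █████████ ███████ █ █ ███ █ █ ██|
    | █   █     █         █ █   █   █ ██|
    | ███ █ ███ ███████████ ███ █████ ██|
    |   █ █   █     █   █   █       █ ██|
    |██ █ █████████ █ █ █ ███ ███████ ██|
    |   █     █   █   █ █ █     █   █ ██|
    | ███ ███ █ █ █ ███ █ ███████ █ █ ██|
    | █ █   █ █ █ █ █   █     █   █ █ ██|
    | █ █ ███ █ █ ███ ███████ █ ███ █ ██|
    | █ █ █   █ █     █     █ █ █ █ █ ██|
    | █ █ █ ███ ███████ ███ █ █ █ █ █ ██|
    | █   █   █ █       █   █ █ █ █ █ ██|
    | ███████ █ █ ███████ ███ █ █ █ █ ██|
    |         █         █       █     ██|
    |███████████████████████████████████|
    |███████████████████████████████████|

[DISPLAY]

              ┃                                ┃ 
              ┃1   R       ·           C       ┃ 
              ┃            │           │       ┃ 
              ┃2   R       ·       ·   ·       ┃ 
              ┃    │               │           ┃ 
              ┗━━━━━━━━━━━━━━━━━━━━━━━━━━━━━━━━┛ 
              ┃.....................┃            
              ┃.....................┃            
        ┏━━━━━━━━━━━━━━━━━━━━━━━━━━━━━━━━━━━┓    
        ┃ ImageViewer                       ┃    
        ┠───────────────────────────────────┨    
        ┃ █           █         █     █   ██┃    
        ┃ █ █████████ ███████ █ █ ███ █ █ ██┃    
        ┃ █   █     █         █ █   █   █ ██┃    
        ┃ ███ █ ███ ███████████ ███ █████ ██┃    
        ┃   █ █   █     █   █   █       █ ██┃    
        ┃██ █ █████████ █ █ █ ███ ███████ ██┃    
        ┃   █     █   █   █ █ █     █   █ ██┃    
        ┃ ███ ███ █ █ █ ███ █ ███████ █ █ ██┃    
        ┗━━━━━━━━━━━━━━━━━━━━━━━━━━━━━━━━━━━┛    
                                                 
                                                 
                                                 
                                                 


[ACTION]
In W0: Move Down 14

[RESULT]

              ┃                                ┃ 
              ┃1   R       ·           C       ┃ 
              ┃            │           │       ┃ 
              ┃2   R       ·       ·   ·       ┃ 
              ┃    │               │           ┃ 
              ┗━━━━━━━━━━━━━━━━━━━━━━━━━━━━━━━━┛ 
              ┃                     ┃            
              ┃                     ┃            
        ┏━━━━━━━━━━━━━━━━━━━━━━━━━━━━━━━━━━━┓    
        ┃ ImageViewer                       ┃    
        ┠───────────────────────────────────┨    
        ┃ █           █         █     █   ██┃    
        ┃ █ █████████ ███████ █ █ ███ █ █ ██┃    
        ┃ █   █     █         █ █   █   █ ██┃    
        ┃ ███ █ ███ ███████████ ███ █████ ██┃    
        ┃   █ █   █     █   █   █       █ ██┃    
        ┃██ █ █████████ █ █ █ ███ ███████ ██┃    
        ┃   █     █   █   █ █ █     █   █ ██┃    
        ┃ ███ ███ █ █ █ ███ █ ███████ █ █ ██┃    
        ┗━━━━━━━━━━━━━━━━━━━━━━━━━━━━━━━━━━━┛    
                                                 
                                                 
                                                 
                                                 


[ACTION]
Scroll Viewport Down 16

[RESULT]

              ┗━━━━━━━━━━━━━━━━━━━━━━━━━━━━━━━━┛ 
              ┃                     ┃            
              ┃                     ┃            
        ┏━━━━━━━━━━━━━━━━━━━━━━━━━━━━━━━━━━━┓    
        ┃ ImageViewer                       ┃    
        ┠───────────────────────────────────┨    
        ┃ █           █         █     █   ██┃    
        ┃ █ █████████ ███████ █ █ ███ █ █ ██┃    
        ┃ █   █     █         █ █   █   █ ██┃    
        ┃ ███ █ ███ ███████████ ███ █████ ██┃    
        ┃   █ █   █     █   █   █       █ ██┃    
        ┃██ █ █████████ █ █ █ ███ ███████ ██┃    
        ┃   █     █   █   █ █ █     █   █ ██┃    
        ┃ ███ ███ █ █ █ ███ █ ███████ █ █ ██┃    
        ┗━━━━━━━━━━━━━━━━━━━━━━━━━━━━━━━━━━━┛    
                                                 
                                                 
                                                 
                                                 
                                                 
                                                 
                                                 
                                                 
                                                 


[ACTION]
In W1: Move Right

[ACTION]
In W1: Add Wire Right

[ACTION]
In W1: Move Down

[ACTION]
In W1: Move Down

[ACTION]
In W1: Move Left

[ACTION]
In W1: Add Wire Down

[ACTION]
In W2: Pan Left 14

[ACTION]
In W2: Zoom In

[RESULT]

              ┗━━━━━━━━━━━━━━━━━━━━━━━━━━━━━━━━┛ 
              ┃                     ┃            
              ┃                     ┃            
        ┏━━━━━━━━━━━━━━━━━━━━━━━━━━━━━━━━━━━┓    
        ┃ ImageViewer                       ┃    
        ┠───────────────────────────────────┨    
        ┃  ██                      ██       ┃    
        ┃  ██                      ██       ┃    
        ┃  ██  ██████████████████  █████████┃    
        ┃  ██  ██████████████████  █████████┃    
        ┃  ██      ██          ██           ┃    
        ┃  ██      ██          ██           ┃    
        ┃  ██████  ██  ██████  █████████████┃    
        ┃  ██████  ██  ██████  █████████████┃    
        ┗━━━━━━━━━━━━━━━━━━━━━━━━━━━━━━━━━━━┛    
                                                 
                                                 
                                                 
                                                 
                                                 
                                                 
                                                 
                                                 
                                                 
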